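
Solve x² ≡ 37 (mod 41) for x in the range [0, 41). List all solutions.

41 ≡ 1 (mod 4), so we find a root by search.
Trying successive values, 18² = 324 ≡ 37 (mod 41). The other root is 41 − 18 = 23.

18, 23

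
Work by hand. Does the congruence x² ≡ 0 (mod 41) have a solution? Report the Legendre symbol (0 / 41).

0

Top reduces to 0: gcd > 1, so the symbol is 0.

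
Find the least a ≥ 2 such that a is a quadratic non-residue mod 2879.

(2/2879) = +1, so 2 is a residue.
(3/2879) = +1, so 3 is a residue.
(4/2879) = +1, so 4 is a residue.
(5/2879) = +1, so 5 is a residue.
(6/2879) = +1, so 6 is a residue.
(7/2879) = −1, so 7 is the smallest positive non-residue mod 2879.

7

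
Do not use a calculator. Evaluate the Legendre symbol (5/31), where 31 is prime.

1

Reciprocity: 5 ≡ 1 and 31 ≡ 3 (mod 4), so (5/31) = +(31/5).
Reduce top mod 5: now compute (1/5).
Reached (1/5) = 1. Collecting the sign flips along the way, the symbol is +1.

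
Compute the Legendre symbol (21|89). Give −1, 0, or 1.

1

Reciprocity: 21 ≡ 1 and 89 ≡ 1 (mod 4), so (21/89) = +(89/21).
Reduce top mod 21: now compute (5/21).
Reciprocity: 5 ≡ 1 and 21 ≡ 1 (mod 4), so (5/21) = +(21/5).
Reduce top mod 5: now compute (1/5).
Reached (1/5) = 1. Collecting the sign flips along the way, the symbol is +1.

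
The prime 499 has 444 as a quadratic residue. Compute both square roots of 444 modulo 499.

Since 499 ≡ 3 (mod 4), a square root of 444 is 444^((499+1)/4) = 444^125 mod 499.
Repeated squaring: 444^2≡31, 444^4≡462, 444^8≡371, 444^16≡416, 444^32≡402, 444^64≡427 (mod 499).
444^125 = 444^(64+32+16+8+4+1) ≡ 167 (mod 499).
Check: 167² = 27889 ≡ 444 (mod 499). The two roots are 167 and 332.

167, 332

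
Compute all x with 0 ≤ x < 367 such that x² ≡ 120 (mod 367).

Since 367 ≡ 3 (mod 4), a square root of 120 is 120^((367+1)/4) = 120^92 mod 367.
Repeated squaring: 120^2≡87, 120^4≡229, 120^8≡327, 120^16≡132, 120^32≡175, 120^64≡164 (mod 367).
120^92 = 120^(64+16+8+4) ≡ 292 (mod 367).
Check: 292² = 85264 ≡ 120 (mod 367). The two roots are 75 and 292.

75, 292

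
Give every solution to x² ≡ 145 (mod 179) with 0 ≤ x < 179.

18, 161

Since 179 ≡ 3 (mod 4), a square root of 145 is 145^((179+1)/4) = 145^45 mod 179.
Repeated squaring: 145^2≡82, 145^4≡101, 145^8≡177, 145^16≡4, 145^32≡16 (mod 179).
145^45 = 145^(32+8+4+1) ≡ 161 (mod 179).
Check: 161² = 25921 ≡ 145 (mod 179). The two roots are 18 and 161.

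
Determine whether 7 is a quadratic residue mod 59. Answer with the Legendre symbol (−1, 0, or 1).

Reciprocity: 7 ≡ 3 and 59 ≡ 3 (mod 4), so (7/59) = −(59/7).
Reduce top mod 7: now compute (3/7).
Reciprocity: 3 ≡ 3 and 7 ≡ 3 (mod 4), so (3/7) = −(7/3).
Reduce top mod 3: now compute (1/3).
Reached (1/3) = 1. Collecting the sign flips along the way, the symbol is +1.

1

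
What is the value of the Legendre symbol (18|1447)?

1

Pull out 2: since 1447 ≡ 7 (mod 8), (2/1447) = +1.
Reciprocity: 9 ≡ 1 and 1447 ≡ 3 (mod 4), so (9/1447) = +(1447/9).
Reduce top mod 9: now compute (7/9).
Reciprocity: 7 ≡ 3 and 9 ≡ 1 (mod 4), so (7/9) = +(9/7).
Reduce top mod 7: now compute (2/7).
Pull out 2: since 7 ≡ 7 (mod 8), (2/7) = +1.
Reached (1/7) = 1. Collecting the sign flips along the way, the symbol is +1.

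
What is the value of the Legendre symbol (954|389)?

Euler's criterion: (954/389) ≡ 176^194 (mod 389).
176^2 ≡ 245 (mod 389)
176^4 ≡ 119 (mod 389)
176^8 ≡ 157 (mod 389)
176^16 ≡ 142 (mod 389)
176^32 ≡ 325 (mod 389)
176^64 ≡ 206 (mod 389)
176^128 ≡ 35 (mod 389)
176^194 = 176^(128+64+2) ≡ 1 (mod 389).
Result is 1, so (954/389) = 1.

1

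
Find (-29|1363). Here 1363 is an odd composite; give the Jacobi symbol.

0

First reduce: -29 ≡ 1334 (mod 1363).
Pull out 2: since 1363 ≡ 3 (mod 8), (2/1363) = -1.
Reciprocity: 667 ≡ 3 and 1363 ≡ 3 (mod 4), so (667/1363) = −(1363/667).
Reduce top mod 667: now compute (29/667).
Reciprocity: 29 ≡ 1 and 667 ≡ 3 (mod 4), so (29/667) = +(667/29).
Reduce top mod 29: now compute (0/29).
Top reduces to 0: gcd > 1, so the symbol is 0.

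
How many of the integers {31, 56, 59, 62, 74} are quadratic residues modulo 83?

2

(31/83) = +1 → QR.
(56/83) = -1 → non-residue.
(59/83) = +1 → QR.
(62/83) = -1 → non-residue.
(74/83) = -1 → non-residue.
Total quadratic residues among the 5: 2.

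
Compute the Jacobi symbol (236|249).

-1

Pull out 2^2: since 249 ≡ 1 (mod 8), (2/249) = +1, so (2/249)^2 = +1.
Reciprocity: 59 ≡ 3 and 249 ≡ 1 (mod 4), so (59/249) = +(249/59).
Reduce top mod 59: now compute (13/59).
Reciprocity: 13 ≡ 1 and 59 ≡ 3 (mod 4), so (13/59) = +(59/13).
Reduce top mod 13: now compute (7/13).
Reciprocity: 7 ≡ 3 and 13 ≡ 1 (mod 4), so (7/13) = +(13/7).
Reduce top mod 7: now compute (6/7).
Pull out 2: since 7 ≡ 7 (mod 8), (2/7) = +1.
Reciprocity: 3 ≡ 3 and 7 ≡ 3 (mod 4), so (3/7) = −(7/3).
Reduce top mod 3: now compute (1/3).
Reached (1/3) = 1. Collecting the sign flips along the way, the symbol is -1.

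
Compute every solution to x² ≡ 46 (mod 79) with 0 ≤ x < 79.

Since 79 ≡ 3 (mod 4), a square root of 46 is 46^((79+1)/4) = 46^20 mod 79.
Repeated squaring: 46^2≡62, 46^4≡52, 46^8≡18, 46^16≡8 (mod 79).
46^20 = 46^(16+4) ≡ 21 (mod 79).
Check: 21² = 441 ≡ 46 (mod 79). The two roots are 21 and 58.

21, 58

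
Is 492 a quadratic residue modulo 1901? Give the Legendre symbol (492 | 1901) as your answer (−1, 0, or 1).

Pull out 2^2: since 1901 ≡ 5 (mod 8), (2/1901) = -1, so (2/1901)^2 = +1.
Reciprocity: 123 ≡ 3 and 1901 ≡ 1 (mod 4), so (123/1901) = +(1901/123).
Reduce top mod 123: now compute (56/123).
Pull out 2^3: since 123 ≡ 3 (mod 8), (2/123) = -1, so (2/123)^3 = -1.
Reciprocity: 7 ≡ 3 and 123 ≡ 3 (mod 4), so (7/123) = −(123/7).
Reduce top mod 7: now compute (4/7).
Pull out 2^2: since 7 ≡ 7 (mod 8), (2/7) = +1, so (2/7)^2 = +1.
Reached (1/7) = 1. Collecting the sign flips along the way, the symbol is +1.

1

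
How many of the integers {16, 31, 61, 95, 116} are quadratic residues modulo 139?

3

(16/139) = +1 → QR.
(31/139) = +1 → QR.
(61/139) = -1 → non-residue.
(95/139) = -1 → non-residue.
(116/139) = +1 → QR.
Total quadratic residues among the 5: 3.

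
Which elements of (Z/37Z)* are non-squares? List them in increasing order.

2 5 6 8 13 14 15 17 18 19 20 22 23 24 29 31 32 35

Square k = 1,…,18 (k and 37−k give the same square):
1²=1, 2²=4, 3²=9, 4²=16, 5²=25, 6²=36, 7²≡12, 8²≡27, 9²≡7, 10²≡26, 11²≡10, 12²≡33, 13²≡21, 14²≡11, 15²≡3, 16²≡34, 17²≡30, 18²≡28 (mod 37).
The residues are {1, 3, 4, 7, 9, 10, 11, 12, 16, 21, 25, 26, 27, 28, 30, 33, 34, 36}; the non-residues are the remaining 18 nonzero classes.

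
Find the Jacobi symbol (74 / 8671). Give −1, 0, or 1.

-1

Pull out 2: since 8671 ≡ 7 (mod 8), (2/8671) = +1.
Reciprocity: 37 ≡ 1 and 8671 ≡ 3 (mod 4), so (37/8671) = +(8671/37).
Reduce top mod 37: now compute (13/37).
Reciprocity: 13 ≡ 1 and 37 ≡ 1 (mod 4), so (13/37) = +(37/13).
Reduce top mod 13: now compute (11/13).
Reciprocity: 11 ≡ 3 and 13 ≡ 1 (mod 4), so (11/13) = +(13/11).
Reduce top mod 11: now compute (2/11).
Pull out 2: since 11 ≡ 3 (mod 8), (2/11) = -1.
Reached (1/11) = 1. Collecting the sign flips along the way, the symbol is -1.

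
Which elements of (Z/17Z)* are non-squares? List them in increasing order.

Square k = 1,…,8 (k and 17−k give the same square):
1²=1, 2²=4, 3²=9, 4²=16, 5²≡8, 6²≡2, 7²≡15, 8²≡13 (mod 17).
The residues are {1, 2, 4, 8, 9, 13, 15, 16}; the non-residues are the remaining 8 nonzero classes.

3,5,6,7,10,11,12,14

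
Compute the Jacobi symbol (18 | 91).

-1

Pull out 2: since 91 ≡ 3 (mod 8), (2/91) = -1.
Reciprocity: 9 ≡ 1 and 91 ≡ 3 (mod 4), so (9/91) = +(91/9).
Reduce top mod 9: now compute (1/9).
Reached (1/9) = 1. Collecting the sign flips along the way, the symbol is -1.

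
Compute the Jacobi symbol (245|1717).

Reciprocity: 245 ≡ 1 and 1717 ≡ 1 (mod 4), so (245/1717) = +(1717/245).
Reduce top mod 245: now compute (2/245).
Pull out 2: since 245 ≡ 5 (mod 8), (2/245) = -1.
Reached (1/245) = 1. Collecting the sign flips along the way, the symbol is -1.

-1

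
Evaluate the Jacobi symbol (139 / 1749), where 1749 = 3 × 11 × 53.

Reciprocity: 139 ≡ 3 and 1749 ≡ 1 (mod 4), so (139/1749) = +(1749/139).
Reduce top mod 139: now compute (81/139).
Reciprocity: 81 ≡ 1 and 139 ≡ 3 (mod 4), so (81/139) = +(139/81).
Reduce top mod 81: now compute (58/81).
Pull out 2: since 81 ≡ 1 (mod 8), (2/81) = +1.
Reciprocity: 29 ≡ 1 and 81 ≡ 1 (mod 4), so (29/81) = +(81/29).
Reduce top mod 29: now compute (23/29).
Reciprocity: 23 ≡ 3 and 29 ≡ 1 (mod 4), so (23/29) = +(29/23).
Reduce top mod 23: now compute (6/23).
Pull out 2: since 23 ≡ 7 (mod 8), (2/23) = +1.
Reciprocity: 3 ≡ 3 and 23 ≡ 3 (mod 4), so (3/23) = −(23/3).
Reduce top mod 3: now compute (2/3).
Pull out 2: since 3 ≡ 3 (mod 8), (2/3) = -1.
Reached (1/3) = 1. Collecting the sign flips along the way, the symbol is +1.

1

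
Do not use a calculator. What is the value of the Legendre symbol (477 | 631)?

Reciprocity: 477 ≡ 1 and 631 ≡ 3 (mod 4), so (477/631) = +(631/477).
Reduce top mod 477: now compute (154/477).
Pull out 2: since 477 ≡ 5 (mod 8), (2/477) = -1.
Reciprocity: 77 ≡ 1 and 477 ≡ 1 (mod 4), so (77/477) = +(477/77).
Reduce top mod 77: now compute (15/77).
Reciprocity: 15 ≡ 3 and 77 ≡ 1 (mod 4), so (15/77) = +(77/15).
Reduce top mod 15: now compute (2/15).
Pull out 2: since 15 ≡ 7 (mod 8), (2/15) = +1.
Reached (1/15) = 1. Collecting the sign flips along the way, the symbol is -1.

-1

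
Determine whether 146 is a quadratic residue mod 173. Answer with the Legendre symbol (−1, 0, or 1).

Pull out 2: since 173 ≡ 5 (mod 8), (2/173) = -1.
Reciprocity: 73 ≡ 1 and 173 ≡ 1 (mod 4), so (73/173) = +(173/73).
Reduce top mod 73: now compute (27/73).
Reciprocity: 27 ≡ 3 and 73 ≡ 1 (mod 4), so (27/73) = +(73/27).
Reduce top mod 27: now compute (19/27).
Reciprocity: 19 ≡ 3 and 27 ≡ 3 (mod 4), so (19/27) = −(27/19).
Reduce top mod 19: now compute (8/19).
Pull out 2^3: since 19 ≡ 3 (mod 8), (2/19) = -1, so (2/19)^3 = -1.
Reached (1/19) = 1. Collecting the sign flips along the way, the symbol is -1.

-1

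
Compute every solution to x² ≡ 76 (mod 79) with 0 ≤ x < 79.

32, 47

Since 79 ≡ 3 (mod 4), a square root of 76 is 76^((79+1)/4) = 76^20 mod 79.
Repeated squaring: 76^2≡9, 76^4≡2, 76^8≡4, 76^16≡16 (mod 79).
76^20 = 76^(16+4) ≡ 32 (mod 79).
Check: 32² = 1024 ≡ 76 (mod 79). The two roots are 32 and 47.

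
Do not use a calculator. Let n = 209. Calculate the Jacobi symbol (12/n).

Pull out 2^2: since 209 ≡ 1 (mod 8), (2/209) = +1, so (2/209)^2 = +1.
Reciprocity: 3 ≡ 3 and 209 ≡ 1 (mod 4), so (3/209) = +(209/3).
Reduce top mod 3: now compute (2/3).
Pull out 2: since 3 ≡ 3 (mod 8), (2/3) = -1.
Reached (1/3) = 1. Collecting the sign flips along the way, the symbol is -1.

-1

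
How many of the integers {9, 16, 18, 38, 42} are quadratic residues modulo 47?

(9/47) = +1 → QR.
(16/47) = +1 → QR.
(18/47) = +1 → QR.
(38/47) = -1 → non-residue.
(42/47) = +1 → QR.
Total quadratic residues among the 5: 4.

4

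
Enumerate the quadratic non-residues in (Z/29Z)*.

2, 3, 8, 10, 11, 12, 14, 15, 17, 18, 19, 21, 26, 27

Square k = 1,…,14 (k and 29−k give the same square):
1²=1, 2²=4, 3²=9, 4²=16, 5²=25, 6²≡7, 7²≡20, 8²≡6, 9²≡23, 10²≡13, 11²≡5, 12²≡28, 13²≡24, 14²≡22 (mod 29).
The residues are {1, 4, 5, 6, 7, 9, 13, 16, 20, 22, 23, 24, 25, 28}; the non-residues are the remaining 14 nonzero classes.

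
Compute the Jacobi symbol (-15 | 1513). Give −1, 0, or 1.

-1

First reduce: -15 ≡ 1498 (mod 1513).
Pull out 2: since 1513 ≡ 1 (mod 8), (2/1513) = +1.
Reciprocity: 749 ≡ 1 and 1513 ≡ 1 (mod 4), so (749/1513) = +(1513/749).
Reduce top mod 749: now compute (15/749).
Reciprocity: 15 ≡ 3 and 749 ≡ 1 (mod 4), so (15/749) = +(749/15).
Reduce top mod 15: now compute (14/15).
Pull out 2: since 15 ≡ 7 (mod 8), (2/15) = +1.
Reciprocity: 7 ≡ 3 and 15 ≡ 3 (mod 4), so (7/15) = −(15/7).
Reduce top mod 7: now compute (1/7).
Reached (1/7) = 1. Collecting the sign flips along the way, the symbol is -1.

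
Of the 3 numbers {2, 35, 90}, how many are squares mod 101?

(2/101) = -1 → non-residue.
(35/101) = -1 → non-residue.
(90/101) = -1 → non-residue.
Total quadratic residues among the 3: 0.

0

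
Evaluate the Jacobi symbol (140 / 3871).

Pull out 2^2: since 3871 ≡ 7 (mod 8), (2/3871) = +1, so (2/3871)^2 = +1.
Reciprocity: 35 ≡ 3 and 3871 ≡ 3 (mod 4), so (35/3871) = −(3871/35).
Reduce top mod 35: now compute (21/35).
Reciprocity: 21 ≡ 1 and 35 ≡ 3 (mod 4), so (21/35) = +(35/21).
Reduce top mod 21: now compute (14/21).
Pull out 2: since 21 ≡ 5 (mod 8), (2/21) = -1.
Reciprocity: 7 ≡ 3 and 21 ≡ 1 (mod 4), so (7/21) = +(21/7).
Reduce top mod 7: now compute (0/7).
Top reduces to 0: gcd > 1, so the symbol is 0.

0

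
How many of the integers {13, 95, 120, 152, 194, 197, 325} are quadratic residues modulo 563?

(13/563) = +1 → QR.
(95/563) = -1 → non-residue.
(120/563) = +1 → QR.
(152/563) = -1 → non-residue.
(194/563) = +1 → QR.
(197/563) = +1 → QR.
(325/563) = +1 → QR.
Total quadratic residues among the 7: 5.

5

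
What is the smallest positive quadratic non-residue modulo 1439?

(2/1439) = +1, so 2 is a residue.
(3/1439) = +1, so 3 is a residue.
(4/1439) = +1, so 4 is a residue.
(5/1439) = +1, so 5 is a residue.
(6/1439) = +1, so 6 is a residue.
(7/1439) = −1, so 7 is the smallest positive non-residue mod 1439.

7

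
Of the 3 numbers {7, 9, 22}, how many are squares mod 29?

3

(7/29) = +1 → QR.
(9/29) = +1 → QR.
(22/29) = +1 → QR.
Total quadratic residues among the 3: 3.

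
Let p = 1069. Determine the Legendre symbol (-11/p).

-1

Euler's criterion: (-11/1069) ≡ 1058^534 (mod 1069).
1058^2 ≡ 121 (mod 1069)
1058^4 ≡ 744 (mod 1069)
1058^8 ≡ 863 (mod 1069)
1058^16 ≡ 745 (mod 1069)
1058^32 ≡ 214 (mod 1069)
1058^64 ≡ 898 (mod 1069)
1058^128 ≡ 378 (mod 1069)
1058^256 ≡ 707 (mod 1069)
1058^512 ≡ 626 (mod 1069)
1058^534 = 1058^(512+16+4+2) ≡ 1068 (mod 1069).
Result is 1068 ≡ −1, so (-11/1069) = −1.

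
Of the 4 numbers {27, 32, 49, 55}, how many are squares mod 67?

2

(27/67) = -1 → non-residue.
(32/67) = -1 → non-residue.
(49/67) = +1 → QR.
(55/67) = +1 → QR.
Total quadratic residues among the 4: 2.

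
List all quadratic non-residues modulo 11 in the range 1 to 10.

Square k = 1,…,5 (k and 11−k give the same square):
1²=1, 2²=4, 3²=9, 4²≡5, 5²≡3 (mod 11).
The residues are {1, 3, 4, 5, 9}; the non-residues are the remaining 5 nonzero classes.

2 6 7 8 10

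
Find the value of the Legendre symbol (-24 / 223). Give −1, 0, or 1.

First reduce: -24 ≡ 199 (mod 223).
Reciprocity: 199 ≡ 3 and 223 ≡ 3 (mod 4), so (199/223) = −(223/199).
Reduce top mod 199: now compute (24/199).
Pull out 2^3: since 199 ≡ 7 (mod 8), (2/199) = +1, so (2/199)^3 = +1.
Reciprocity: 3 ≡ 3 and 199 ≡ 3 (mod 4), so (3/199) = −(199/3).
Reduce top mod 3: now compute (1/3).
Reached (1/3) = 1. Collecting the sign flips along the way, the symbol is +1.

1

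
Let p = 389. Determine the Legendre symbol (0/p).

0

Top reduces to 0: gcd > 1, so the symbol is 0.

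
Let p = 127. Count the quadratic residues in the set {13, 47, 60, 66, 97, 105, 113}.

4

(13/127) = +1 → QR.
(47/127) = +1 → QR.
(60/127) = +1 → QR.
(66/127) = -1 → non-residue.
(97/127) = -1 → non-residue.
(105/127) = -1 → non-residue.
(113/127) = +1 → QR.
Total quadratic residues among the 7: 4.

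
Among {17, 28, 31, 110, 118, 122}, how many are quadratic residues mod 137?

4

(17/137) = +1 → QR.
(28/137) = +1 → QR.
(31/137) = -1 → non-residue.
(110/137) = -1 → non-residue.
(118/137) = +1 → QR.
(122/137) = +1 → QR.
Total quadratic residues among the 6: 4.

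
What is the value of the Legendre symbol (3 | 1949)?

Reciprocity: 3 ≡ 3 and 1949 ≡ 1 (mod 4), so (3/1949) = +(1949/3).
Reduce top mod 3: now compute (2/3).
Pull out 2: since 3 ≡ 3 (mod 8), (2/3) = -1.
Reached (1/3) = 1. Collecting the sign flips along the way, the symbol is -1.

-1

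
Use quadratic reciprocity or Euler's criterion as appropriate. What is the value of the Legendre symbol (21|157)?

Reciprocity: 21 ≡ 1 and 157 ≡ 1 (mod 4), so (21/157) = +(157/21).
Reduce top mod 21: now compute (10/21).
Pull out 2: since 21 ≡ 5 (mod 8), (2/21) = -1.
Reciprocity: 5 ≡ 1 and 21 ≡ 1 (mod 4), so (5/21) = +(21/5).
Reduce top mod 5: now compute (1/5).
Reached (1/5) = 1. Collecting the sign flips along the way, the symbol is -1.

-1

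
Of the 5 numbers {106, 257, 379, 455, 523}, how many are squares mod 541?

(106/541) = -1 → non-residue.
(257/541) = -1 → non-residue.
(379/541) = -1 → non-residue.
(455/541) = -1 → non-residue.
(523/541) = -1 → non-residue.
Total quadratic residues among the 5: 0.

0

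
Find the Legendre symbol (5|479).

Reciprocity: 5 ≡ 1 and 479 ≡ 3 (mod 4), so (5/479) = +(479/5).
Reduce top mod 5: now compute (4/5).
Pull out 2^2: since 5 ≡ 5 (mod 8), (2/5) = -1, so (2/5)^2 = +1.
Reached (1/5) = 1. Collecting the sign flips along the way, the symbol is +1.

1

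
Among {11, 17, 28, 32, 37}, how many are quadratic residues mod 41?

(11/41) = -1 → non-residue.
(17/41) = -1 → non-residue.
(28/41) = -1 → non-residue.
(32/41) = +1 → QR.
(37/41) = +1 → QR.
Total quadratic residues among the 5: 2.

2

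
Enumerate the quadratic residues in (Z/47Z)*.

1 2 3 4 6 7 8 9 12 14 16 17 18 21 24 25 27 28 32 34 36 37 42

Square k = 1,…,23 (k and 47−k give the same square):
1²=1, 2²=4, 3²=9, 4²=16, 5²=25, 6²=36, 7²≡2, 8²≡17, 9²≡34, 10²≡6, 11²≡27, 12²≡3, 13²≡28, 14²≡8, 15²≡37, 16²≡21, 17²≡7, 18²≡42, 19²≡32, 20²≡24, 21²≡18, 22²≡14, 23²≡12 (mod 47).
So the quadratic residues mod 47 are {1, 2, 3, 4, 6, 7, 8, 9, 12, 14, 16, 17, 18, 21, 24, 25, 27, 28, 32, 34, 36, 37, 42}.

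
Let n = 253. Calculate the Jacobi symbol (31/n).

Reciprocity: 31 ≡ 3 and 253 ≡ 1 (mod 4), so (31/253) = +(253/31).
Reduce top mod 31: now compute (5/31).
Reciprocity: 5 ≡ 1 and 31 ≡ 3 (mod 4), so (5/31) = +(31/5).
Reduce top mod 5: now compute (1/5).
Reached (1/5) = 1. Collecting the sign flips along the way, the symbol is +1.

1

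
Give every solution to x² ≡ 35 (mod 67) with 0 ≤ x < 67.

13, 54

Since 67 ≡ 3 (mod 4), a square root of 35 is 35^((67+1)/4) = 35^17 mod 67.
Repeated squaring: 35^2≡19, 35^4≡26, 35^8≡6, 35^16≡36 (mod 67).
35^17 = 35^(16+1) ≡ 54 (mod 67).
Check: 54² = 2916 ≡ 35 (mod 67). The two roots are 13 and 54.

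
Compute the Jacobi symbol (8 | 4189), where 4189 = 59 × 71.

-1

Pull out 2^3: since 4189 ≡ 5 (mod 8), (2/4189) = -1, so (2/4189)^3 = -1.
Reached (1/4189) = 1. Collecting the sign flips along the way, the symbol is -1.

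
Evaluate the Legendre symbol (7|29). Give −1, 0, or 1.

Reciprocity: 7 ≡ 3 and 29 ≡ 1 (mod 4), so (7/29) = +(29/7).
Reduce top mod 7: now compute (1/7).
Reached (1/7) = 1. Collecting the sign flips along the way, the symbol is +1.

1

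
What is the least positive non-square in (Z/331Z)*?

2

(2/331) = −1, so 2 is the smallest positive non-residue mod 331.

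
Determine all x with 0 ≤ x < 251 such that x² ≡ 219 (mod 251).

113, 138

Since 251 ≡ 3 (mod 4), a square root of 219 is 219^((251+1)/4) = 219^63 mod 251.
Repeated squaring: 219^2≡20, 219^4≡149, 219^8≡113, 219^16≡219, 219^32≡20 (mod 251).
219^63 = 219^(32+16+8+4+2+1) ≡ 113 (mod 251).
Check: 113² = 12769 ≡ 219 (mod 251). The two roots are 113 and 138.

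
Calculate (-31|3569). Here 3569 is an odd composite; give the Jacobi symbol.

1

First reduce: -31 ≡ 3538 (mod 3569).
Pull out 2: since 3569 ≡ 1 (mod 8), (2/3569) = +1.
Reciprocity: 1769 ≡ 1 and 3569 ≡ 1 (mod 4), so (1769/3569) = +(3569/1769).
Reduce top mod 1769: now compute (31/1769).
Reciprocity: 31 ≡ 3 and 1769 ≡ 1 (mod 4), so (31/1769) = +(1769/31).
Reduce top mod 31: now compute (2/31).
Pull out 2: since 31 ≡ 7 (mod 8), (2/31) = +1.
Reached (1/31) = 1. Collecting the sign flips along the way, the symbol is +1.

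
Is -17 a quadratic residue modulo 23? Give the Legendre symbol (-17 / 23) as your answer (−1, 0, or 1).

First reduce: -17 ≡ 6 (mod 23).
Pull out 2: since 23 ≡ 7 (mod 8), (2/23) = +1.
Reciprocity: 3 ≡ 3 and 23 ≡ 3 (mod 4), so (3/23) = −(23/3).
Reduce top mod 3: now compute (2/3).
Pull out 2: since 3 ≡ 3 (mod 8), (2/3) = -1.
Reached (1/3) = 1. Collecting the sign flips along the way, the symbol is +1.

1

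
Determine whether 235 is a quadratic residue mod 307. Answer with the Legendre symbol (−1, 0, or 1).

Euler's criterion: (235/307) ≡ 235^153 (mod 307).
235^2 ≡ 272 (mod 307)
235^4 ≡ 304 (mod 307)
235^8 ≡ 9 (mod 307)
235^16 ≡ 81 (mod 307)
235^32 ≡ 114 (mod 307)
235^64 ≡ 102 (mod 307)
235^128 ≡ 273 (mod 307)
235^153 = 235^(128+16+8+1) ≡ 1 (mod 307).
Result is 1, so (235/307) = 1.

1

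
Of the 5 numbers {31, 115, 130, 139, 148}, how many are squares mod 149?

(31/149) = +1 → QR.
(115/149) = -1 → non-residue.
(130/149) = +1 → QR.
(139/149) = -1 → non-residue.
(148/149) = +1 → QR.
Total quadratic residues among the 5: 3.

3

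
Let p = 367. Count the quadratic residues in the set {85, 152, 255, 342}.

(85/367) = +1 → QR.
(152/367) = -1 → non-residue.
(255/367) = -1 → non-residue.
(342/367) = -1 → non-residue.
Total quadratic residues among the 4: 1.

1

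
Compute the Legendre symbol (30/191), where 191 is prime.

1

Pull out 2: since 191 ≡ 7 (mod 8), (2/191) = +1.
Reciprocity: 15 ≡ 3 and 191 ≡ 3 (mod 4), so (15/191) = −(191/15).
Reduce top mod 15: now compute (11/15).
Reciprocity: 11 ≡ 3 and 15 ≡ 3 (mod 4), so (11/15) = −(15/11).
Reduce top mod 11: now compute (4/11).
Pull out 2^2: since 11 ≡ 3 (mod 8), (2/11) = -1, so (2/11)^2 = +1.
Reached (1/11) = 1. Collecting the sign flips along the way, the symbol is +1.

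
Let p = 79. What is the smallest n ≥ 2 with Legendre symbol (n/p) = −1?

3

(2/79) = +1, so 2 is a residue.
(3/79) = −1, so 3 is the smallest positive non-residue mod 79.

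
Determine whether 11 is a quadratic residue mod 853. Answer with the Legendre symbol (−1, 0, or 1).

Euler's criterion: (11/853) ≡ 11^426 (mod 853).
11^2 ≡ 121 (mod 853)
11^4 ≡ 140 (mod 853)
11^8 ≡ 834 (mod 853)
11^16 ≡ 361 (mod 853)
11^32 ≡ 665 (mod 853)
11^64 ≡ 371 (mod 853)
11^128 ≡ 308 (mod 853)
11^256 ≡ 181 (mod 853)
11^426 = 11^(256+128+32+8+2) ≡ 852 (mod 853).
Result is 852 ≡ −1, so (11/853) = −1.

-1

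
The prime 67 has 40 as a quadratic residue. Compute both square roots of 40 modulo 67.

Since 67 ≡ 3 (mod 4), a square root of 40 is 40^((67+1)/4) = 40^17 mod 67.
Repeated squaring: 40^2≡59, 40^4≡64, 40^8≡9, 40^16≡14 (mod 67).
40^17 = 40^(16+1) ≡ 24 (mod 67).
Check: 24² = 576 ≡ 40 (mod 67). The two roots are 24 and 43.

24, 43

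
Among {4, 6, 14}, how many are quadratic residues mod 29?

(4/29) = +1 → QR.
(6/29) = +1 → QR.
(14/29) = -1 → non-residue.
Total quadratic residues among the 3: 2.

2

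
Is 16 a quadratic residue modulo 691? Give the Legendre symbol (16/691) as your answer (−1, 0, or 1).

Euler's criterion: (16/691) ≡ 16^345 (mod 691).
16^2 ≡ 256 (mod 691)
16^4 ≡ 582 (mod 691)
16^8 ≡ 134 (mod 691)
16^16 ≡ 681 (mod 691)
16^32 ≡ 100 (mod 691)
16^64 ≡ 326 (mod 691)
16^128 ≡ 553 (mod 691)
16^256 ≡ 387 (mod 691)
16^345 = 16^(256+64+16+8+1) ≡ 1 (mod 691).
Result is 1, so (16/691) = 1.

1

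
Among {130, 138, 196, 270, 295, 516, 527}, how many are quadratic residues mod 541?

3

(130/541) = +1 → QR.
(138/541) = -1 → non-residue.
(196/541) = +1 → QR.
(270/541) = -1 → non-residue.
(295/541) = -1 → non-residue.
(516/541) = +1 → QR.
(527/541) = -1 → non-residue.
Total quadratic residues among the 7: 3.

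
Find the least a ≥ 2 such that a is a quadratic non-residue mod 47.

(2/47) = +1, so 2 is a residue.
(3/47) = +1, so 3 is a residue.
(4/47) = +1, so 4 is a residue.
(5/47) = −1, so 5 is the smallest positive non-residue mod 47.

5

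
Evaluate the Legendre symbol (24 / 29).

Euler's criterion: (24/29) ≡ 24^14 (mod 29).
24^2 ≡ 25 (mod 29)
24^4 ≡ 16 (mod 29)
24^8 ≡ 24 (mod 29)
24^14 = 24^(8+4+2) ≡ 1 (mod 29).
Result is 1, so (24/29) = 1.

1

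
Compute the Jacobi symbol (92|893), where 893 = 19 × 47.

Pull out 2^2: since 893 ≡ 5 (mod 8), (2/893) = -1, so (2/893)^2 = +1.
Reciprocity: 23 ≡ 3 and 893 ≡ 1 (mod 4), so (23/893) = +(893/23).
Reduce top mod 23: now compute (19/23).
Reciprocity: 19 ≡ 3 and 23 ≡ 3 (mod 4), so (19/23) = −(23/19).
Reduce top mod 19: now compute (4/19).
Pull out 2^2: since 19 ≡ 3 (mod 8), (2/19) = -1, so (2/19)^2 = +1.
Reached (1/19) = 1. Collecting the sign flips along the way, the symbol is -1.

-1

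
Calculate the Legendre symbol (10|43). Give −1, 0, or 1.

1

Euler's criterion: (10/43) ≡ 10^21 (mod 43).
10^2 ≡ 14 (mod 43)
10^4 ≡ 24 (mod 43)
10^8 ≡ 17 (mod 43)
10^16 ≡ 31 (mod 43)
10^21 = 10^(16+4+1) ≡ 1 (mod 43).
Result is 1, so (10/43) = 1.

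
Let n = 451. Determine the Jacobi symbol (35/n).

Reciprocity: 35 ≡ 3 and 451 ≡ 3 (mod 4), so (35/451) = −(451/35).
Reduce top mod 35: now compute (31/35).
Reciprocity: 31 ≡ 3 and 35 ≡ 3 (mod 4), so (31/35) = −(35/31).
Reduce top mod 31: now compute (4/31).
Pull out 2^2: since 31 ≡ 7 (mod 8), (2/31) = +1, so (2/31)^2 = +1.
Reached (1/31) = 1. Collecting the sign flips along the way, the symbol is +1.

1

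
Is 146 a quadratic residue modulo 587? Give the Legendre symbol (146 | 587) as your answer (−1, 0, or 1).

Pull out 2: since 587 ≡ 3 (mod 8), (2/587) = -1.
Reciprocity: 73 ≡ 1 and 587 ≡ 3 (mod 4), so (73/587) = +(587/73).
Reduce top mod 73: now compute (3/73).
Reciprocity: 3 ≡ 3 and 73 ≡ 1 (mod 4), so (3/73) = +(73/3).
Reduce top mod 3: now compute (1/3).
Reached (1/3) = 1. Collecting the sign flips along the way, the symbol is -1.

-1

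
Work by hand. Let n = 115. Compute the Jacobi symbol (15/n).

Reciprocity: 15 ≡ 3 and 115 ≡ 3 (mod 4), so (15/115) = −(115/15).
Reduce top mod 15: now compute (10/15).
Pull out 2: since 15 ≡ 7 (mod 8), (2/15) = +1.
Reciprocity: 5 ≡ 1 and 15 ≡ 3 (mod 4), so (5/15) = +(15/5).
Reduce top mod 5: now compute (0/5).
Top reduces to 0: gcd > 1, so the symbol is 0.

0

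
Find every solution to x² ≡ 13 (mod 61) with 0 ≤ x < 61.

61 ≡ 1 (mod 4), so we find a root by search.
Trying successive values, 14² = 196 ≡ 13 (mod 61). The other root is 61 − 14 = 47.

14, 47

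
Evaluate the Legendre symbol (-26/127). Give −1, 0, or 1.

Euler's criterion: (-26/127) ≡ 101^63 (mod 127).
101^2 ≡ 41 (mod 127)
101^4 ≡ 30 (mod 127)
101^8 ≡ 11 (mod 127)
101^16 ≡ 121 (mod 127)
101^32 ≡ 36 (mod 127)
101^63 = 101^(32+16+8+4+2+1) ≡ 126 (mod 127).
Result is 126 ≡ −1, so (-26/127) = −1.

-1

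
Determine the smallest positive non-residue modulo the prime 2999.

17

(2/2999) = +1, so 2 is a residue.
(3/2999) = +1, so 3 is a residue.
(4/2999) = +1, so 4 is a residue.
(5/2999) = +1, so 5 is a residue.
(6/2999) = +1, so 6 is a residue.
(7/2999) = +1, so 7 is a residue.
(8/2999) = +1, so 8 is a residue.
(9/2999) = +1, so 9 is a residue.
(10/2999) = +1, so 10 is a residue.
(11/2999) = +1, so 11 is a residue.
(12/2999) = +1, so 12 is a residue.
(13/2999) = +1, so 13 is a residue.
(14/2999) = +1, so 14 is a residue.
(15/2999) = +1, so 15 is a residue.
(16/2999) = +1, so 16 is a residue.
(17/2999) = −1, so 17 is the smallest positive non-residue mod 2999.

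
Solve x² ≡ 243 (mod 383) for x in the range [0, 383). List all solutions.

101, 282

Since 383 ≡ 3 (mod 4), a square root of 243 is 243^((383+1)/4) = 243^96 mod 383.
Repeated squaring: 243^2≡67, 243^4≡276, 243^8≡342, 243^16≡149, 243^32≡370, 243^64≡169 (mod 383).
243^96 = 243^(64+32) ≡ 101 (mod 383).
Check: 101² = 10201 ≡ 243 (mod 383). The two roots are 101 and 282.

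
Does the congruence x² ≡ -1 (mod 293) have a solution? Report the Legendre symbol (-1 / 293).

1

Euler's criterion: (-1/293) ≡ 292^146 (mod 293).
292^2 ≡ 1 (mod 293)
292^4 ≡ 1 (mod 293)
292^8 ≡ 1 (mod 293)
292^16 ≡ 1 (mod 293)
292^32 ≡ 1 (mod 293)
292^64 ≡ 1 (mod 293)
292^128 ≡ 1 (mod 293)
292^146 = 292^(128+16+2) ≡ 1 (mod 293).
Result is 1, so (-1/293) = 1.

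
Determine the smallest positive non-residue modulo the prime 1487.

5

(2/1487) = +1, so 2 is a residue.
(3/1487) = +1, so 3 is a residue.
(4/1487) = +1, so 4 is a residue.
(5/1487) = −1, so 5 is the smallest positive non-residue mod 1487.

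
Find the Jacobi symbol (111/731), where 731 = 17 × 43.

1

Reciprocity: 111 ≡ 3 and 731 ≡ 3 (mod 4), so (111/731) = −(731/111).
Reduce top mod 111: now compute (65/111).
Reciprocity: 65 ≡ 1 and 111 ≡ 3 (mod 4), so (65/111) = +(111/65).
Reduce top mod 65: now compute (46/65).
Pull out 2: since 65 ≡ 1 (mod 8), (2/65) = +1.
Reciprocity: 23 ≡ 3 and 65 ≡ 1 (mod 4), so (23/65) = +(65/23).
Reduce top mod 23: now compute (19/23).
Reciprocity: 19 ≡ 3 and 23 ≡ 3 (mod 4), so (19/23) = −(23/19).
Reduce top mod 19: now compute (4/19).
Pull out 2^2: since 19 ≡ 3 (mod 8), (2/19) = -1, so (2/19)^2 = +1.
Reached (1/19) = 1. Collecting the sign flips along the way, the symbol is +1.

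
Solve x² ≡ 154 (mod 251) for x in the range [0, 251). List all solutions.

Since 251 ≡ 3 (mod 4), a square root of 154 is 154^((251+1)/4) = 154^63 mod 251.
Repeated squaring: 154^2≡122, 154^4≡75, 154^8≡103, 154^16≡67, 154^32≡222 (mod 251).
154^63 = 154^(32+16+8+4+2+1) ≡ 144 (mod 251).
Check: 144² = 20736 ≡ 154 (mod 251). The two roots are 107 and 144.

107, 144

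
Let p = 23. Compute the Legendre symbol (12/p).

Pull out 2^2: since 23 ≡ 7 (mod 8), (2/23) = +1, so (2/23)^2 = +1.
Reciprocity: 3 ≡ 3 and 23 ≡ 3 (mod 4), so (3/23) = −(23/3).
Reduce top mod 3: now compute (2/3).
Pull out 2: since 3 ≡ 3 (mod 8), (2/3) = -1.
Reached (1/3) = 1. Collecting the sign flips along the way, the symbol is +1.

1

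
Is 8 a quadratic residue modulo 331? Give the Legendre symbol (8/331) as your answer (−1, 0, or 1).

-1

Pull out 2^3: since 331 ≡ 3 (mod 8), (2/331) = -1, so (2/331)^3 = -1.
Reached (1/331) = 1. Collecting the sign flips along the way, the symbol is -1.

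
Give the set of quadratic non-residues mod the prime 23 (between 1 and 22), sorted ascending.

5, 7, 10, 11, 14, 15, 17, 19, 20, 21, 22

Square k = 1,…,11 (k and 23−k give the same square):
1²=1, 2²=4, 3²=9, 4²=16, 5²≡2, 6²≡13, 7²≡3, 8²≡18, 9²≡12, 10²≡8, 11²≡6 (mod 23).
The residues are {1, 2, 3, 4, 6, 8, 9, 12, 13, 16, 18}; the non-residues are the remaining 11 nonzero classes.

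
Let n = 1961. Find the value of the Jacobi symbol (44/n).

Pull out 2^2: since 1961 ≡ 1 (mod 8), (2/1961) = +1, so (2/1961)^2 = +1.
Reciprocity: 11 ≡ 3 and 1961 ≡ 1 (mod 4), so (11/1961) = +(1961/11).
Reduce top mod 11: now compute (3/11).
Reciprocity: 3 ≡ 3 and 11 ≡ 3 (mod 4), so (3/11) = −(11/3).
Reduce top mod 3: now compute (2/3).
Pull out 2: since 3 ≡ 3 (mod 8), (2/3) = -1.
Reached (1/3) = 1. Collecting the sign flips along the way, the symbol is +1.

1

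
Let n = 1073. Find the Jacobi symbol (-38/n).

First reduce: -38 ≡ 1035 (mod 1073).
Reciprocity: 1035 ≡ 3 and 1073 ≡ 1 (mod 4), so (1035/1073) = +(1073/1035).
Reduce top mod 1035: now compute (38/1035).
Pull out 2: since 1035 ≡ 3 (mod 8), (2/1035) = -1.
Reciprocity: 19 ≡ 3 and 1035 ≡ 3 (mod 4), so (19/1035) = −(1035/19).
Reduce top mod 19: now compute (9/19).
Reciprocity: 9 ≡ 1 and 19 ≡ 3 (mod 4), so (9/19) = +(19/9).
Reduce top mod 9: now compute (1/9).
Reached (1/9) = 1. Collecting the sign flips along the way, the symbol is +1.

1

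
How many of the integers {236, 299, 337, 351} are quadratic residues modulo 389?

2

(236/389) = +1 → QR.
(299/389) = -1 → non-residue.
(337/389) = +1 → QR.
(351/389) = -1 → non-residue.
Total quadratic residues among the 4: 2.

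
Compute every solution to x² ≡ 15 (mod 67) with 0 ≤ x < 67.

Since 67 ≡ 3 (mod 4), a square root of 15 is 15^((67+1)/4) = 15^17 mod 67.
Repeated squaring: 15^2≡24, 15^4≡40, 15^8≡59, 15^16≡64 (mod 67).
15^17 = 15^(16+1) ≡ 22 (mod 67).
Check: 22² = 484 ≡ 15 (mod 67). The two roots are 22 and 45.

22, 45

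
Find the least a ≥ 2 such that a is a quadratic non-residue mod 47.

(2/47) = +1, so 2 is a residue.
(3/47) = +1, so 3 is a residue.
(4/47) = +1, so 4 is a residue.
(5/47) = −1, so 5 is the smallest positive non-residue mod 47.

5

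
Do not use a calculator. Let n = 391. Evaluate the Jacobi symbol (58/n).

-1

Pull out 2: since 391 ≡ 7 (mod 8), (2/391) = +1.
Reciprocity: 29 ≡ 1 and 391 ≡ 3 (mod 4), so (29/391) = +(391/29).
Reduce top mod 29: now compute (14/29).
Pull out 2: since 29 ≡ 5 (mod 8), (2/29) = -1.
Reciprocity: 7 ≡ 3 and 29 ≡ 1 (mod 4), so (7/29) = +(29/7).
Reduce top mod 7: now compute (1/7).
Reached (1/7) = 1. Collecting the sign flips along the way, the symbol is -1.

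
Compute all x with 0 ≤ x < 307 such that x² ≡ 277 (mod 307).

Since 307 ≡ 3 (mod 4), a square root of 277 is 277^((307+1)/4) = 277^77 mod 307.
Repeated squaring: 277^2≡286, 277^4≡134, 277^8≡150, 277^16≡89, 277^32≡246, 277^64≡37 (mod 307).
277^77 = 277^(64+8+4+1) ≡ 225 (mod 307).
Check: 225² = 50625 ≡ 277 (mod 307). The two roots are 82 and 225.

82, 225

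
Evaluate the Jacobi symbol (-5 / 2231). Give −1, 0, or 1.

-1

First reduce: -5 ≡ 2226 (mod 2231).
Pull out 2: since 2231 ≡ 7 (mod 8), (2/2231) = +1.
Reciprocity: 1113 ≡ 1 and 2231 ≡ 3 (mod 4), so (1113/2231) = +(2231/1113).
Reduce top mod 1113: now compute (5/1113).
Reciprocity: 5 ≡ 1 and 1113 ≡ 1 (mod 4), so (5/1113) = +(1113/5).
Reduce top mod 5: now compute (3/5).
Reciprocity: 3 ≡ 3 and 5 ≡ 1 (mod 4), so (3/5) = +(5/3).
Reduce top mod 3: now compute (2/3).
Pull out 2: since 3 ≡ 3 (mod 8), (2/3) = -1.
Reached (1/3) = 1. Collecting the sign flips along the way, the symbol is -1.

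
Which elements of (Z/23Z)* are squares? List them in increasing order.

Square k = 1,…,11 (k and 23−k give the same square):
1²=1, 2²=4, 3²=9, 4²=16, 5²≡2, 6²≡13, 7²≡3, 8²≡18, 9²≡12, 10²≡8, 11²≡6 (mod 23).
So the quadratic residues mod 23 are {1, 2, 3, 4, 6, 8, 9, 12, 13, 16, 18}.

1, 2, 3, 4, 6, 8, 9, 12, 13, 16, 18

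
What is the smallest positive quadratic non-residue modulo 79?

(2/79) = +1, so 2 is a residue.
(3/79) = −1, so 3 is the smallest positive non-residue mod 79.

3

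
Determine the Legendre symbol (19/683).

Euler's criterion: (19/683) ≡ 19^341 (mod 683).
19^2 ≡ 361 (mod 683)
19^4 ≡ 551 (mod 683)
19^8 ≡ 349 (mod 683)
19^16 ≡ 227 (mod 683)
19^32 ≡ 304 (mod 683)
19^64 ≡ 211 (mod 683)
19^128 ≡ 126 (mod 683)
19^256 ≡ 167 (mod 683)
19^341 = 19^(256+64+16+4+1) ≡ 1 (mod 683).
Result is 1, so (19/683) = 1.

1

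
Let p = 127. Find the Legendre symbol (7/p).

Euler's criterion: (7/127) ≡ 7^63 (mod 127).
7^2 ≡ 49 (mod 127)
7^4 ≡ 115 (mod 127)
7^8 ≡ 17 (mod 127)
7^16 ≡ 35 (mod 127)
7^32 ≡ 82 (mod 127)
7^63 = 7^(32+16+8+4+2+1) ≡ 126 (mod 127).
Result is 126 ≡ −1, so (7/127) = −1.

-1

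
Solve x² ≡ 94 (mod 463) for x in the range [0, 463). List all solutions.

Since 463 ≡ 3 (mod 4), a square root of 94 is 94^((463+1)/4) = 94^116 mod 463.
Repeated squaring: 94^2≡39, 94^4≡132, 94^8≡293, 94^16≡194, 94^32≡133, 94^64≡95 (mod 463).
94^116 = 94^(64+32+16+4) ≡ 179 (mod 463).
Check: 179² = 32041 ≡ 94 (mod 463). The two roots are 179 and 284.

179, 284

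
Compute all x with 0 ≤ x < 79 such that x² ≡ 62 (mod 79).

33, 46

Since 79 ≡ 3 (mod 4), a square root of 62 is 62^((79+1)/4) = 62^20 mod 79.
Repeated squaring: 62^2≡52, 62^4≡18, 62^8≡8, 62^16≡64 (mod 79).
62^20 = 62^(16+4) ≡ 46 (mod 79).
Check: 46² = 2116 ≡ 62 (mod 79). The two roots are 33 and 46.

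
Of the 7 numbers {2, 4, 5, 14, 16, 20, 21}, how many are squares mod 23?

(2/23) = +1 → QR.
(4/23) = +1 → QR.
(5/23) = -1 → non-residue.
(14/23) = -1 → non-residue.
(16/23) = +1 → QR.
(20/23) = -1 → non-residue.
(21/23) = -1 → non-residue.
Total quadratic residues among the 7: 3.

3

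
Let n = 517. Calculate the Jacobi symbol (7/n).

-1

Reciprocity: 7 ≡ 3 and 517 ≡ 1 (mod 4), so (7/517) = +(517/7).
Reduce top mod 7: now compute (6/7).
Pull out 2: since 7 ≡ 7 (mod 8), (2/7) = +1.
Reciprocity: 3 ≡ 3 and 7 ≡ 3 (mod 4), so (3/7) = −(7/3).
Reduce top mod 3: now compute (1/3).
Reached (1/3) = 1. Collecting the sign flips along the way, the symbol is -1.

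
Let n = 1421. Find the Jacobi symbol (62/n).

Pull out 2: since 1421 ≡ 5 (mod 8), (2/1421) = -1.
Reciprocity: 31 ≡ 3 and 1421 ≡ 1 (mod 4), so (31/1421) = +(1421/31).
Reduce top mod 31: now compute (26/31).
Pull out 2: since 31 ≡ 7 (mod 8), (2/31) = +1.
Reciprocity: 13 ≡ 1 and 31 ≡ 3 (mod 4), so (13/31) = +(31/13).
Reduce top mod 13: now compute (5/13).
Reciprocity: 5 ≡ 1 and 13 ≡ 1 (mod 4), so (5/13) = +(13/5).
Reduce top mod 5: now compute (3/5).
Reciprocity: 3 ≡ 3 and 5 ≡ 1 (mod 4), so (3/5) = +(5/3).
Reduce top mod 3: now compute (2/3).
Pull out 2: since 3 ≡ 3 (mod 8), (2/3) = -1.
Reached (1/3) = 1. Collecting the sign flips along the way, the symbol is +1.

1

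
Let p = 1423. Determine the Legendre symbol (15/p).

1

Reciprocity: 15 ≡ 3 and 1423 ≡ 3 (mod 4), so (15/1423) = −(1423/15).
Reduce top mod 15: now compute (13/15).
Reciprocity: 13 ≡ 1 and 15 ≡ 3 (mod 4), so (13/15) = +(15/13).
Reduce top mod 13: now compute (2/13).
Pull out 2: since 13 ≡ 5 (mod 8), (2/13) = -1.
Reached (1/13) = 1. Collecting the sign flips along the way, the symbol is +1.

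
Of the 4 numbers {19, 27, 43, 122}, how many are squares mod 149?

1

(19/149) = +1 → QR.
(27/149) = -1 → non-residue.
(43/149) = -1 → non-residue.
(122/149) = -1 → non-residue.
Total quadratic residues among the 4: 1.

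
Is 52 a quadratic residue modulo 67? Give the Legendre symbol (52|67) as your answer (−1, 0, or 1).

-1

Pull out 2^2: since 67 ≡ 3 (mod 8), (2/67) = -1, so (2/67)^2 = +1.
Reciprocity: 13 ≡ 1 and 67 ≡ 3 (mod 4), so (13/67) = +(67/13).
Reduce top mod 13: now compute (2/13).
Pull out 2: since 13 ≡ 5 (mod 8), (2/13) = -1.
Reached (1/13) = 1. Collecting the sign flips along the way, the symbol is -1.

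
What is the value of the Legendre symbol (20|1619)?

1

Pull out 2^2: since 1619 ≡ 3 (mod 8), (2/1619) = -1, so (2/1619)^2 = +1.
Reciprocity: 5 ≡ 1 and 1619 ≡ 3 (mod 4), so (5/1619) = +(1619/5).
Reduce top mod 5: now compute (4/5).
Pull out 2^2: since 5 ≡ 5 (mod 8), (2/5) = -1, so (2/5)^2 = +1.
Reached (1/5) = 1. Collecting the sign flips along the way, the symbol is +1.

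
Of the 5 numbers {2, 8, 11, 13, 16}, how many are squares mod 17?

4

(2/17) = +1 → QR.
(8/17) = +1 → QR.
(11/17) = -1 → non-residue.
(13/17) = +1 → QR.
(16/17) = +1 → QR.
Total quadratic residues among the 5: 4.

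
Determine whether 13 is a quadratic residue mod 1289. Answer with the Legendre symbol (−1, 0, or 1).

Reciprocity: 13 ≡ 1 and 1289 ≡ 1 (mod 4), so (13/1289) = +(1289/13).
Reduce top mod 13: now compute (2/13).
Pull out 2: since 13 ≡ 5 (mod 8), (2/13) = -1.
Reached (1/13) = 1. Collecting the sign flips along the way, the symbol is -1.

-1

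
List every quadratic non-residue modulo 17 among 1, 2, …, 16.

Square k = 1,…,8 (k and 17−k give the same square):
1²=1, 2²=4, 3²=9, 4²=16, 5²≡8, 6²≡2, 7²≡15, 8²≡13 (mod 17).
The residues are {1, 2, 4, 8, 9, 13, 15, 16}; the non-residues are the remaining 8 nonzero classes.

3 5 6 7 10 11 12 14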